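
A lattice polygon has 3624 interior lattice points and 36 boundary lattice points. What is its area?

By Pick's theorem, A = I + B/2 − 1 = 3624 + 36/2 − 1 = 3641.

3641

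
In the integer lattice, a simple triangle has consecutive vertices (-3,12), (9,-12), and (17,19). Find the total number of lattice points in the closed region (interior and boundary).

290

The shoelace formula gives twice the area as |((-3)·(-12) − 9·12) + (9·19 − 17·(-12)) + (17·12 − (-3)·19)| = 564, so the area is 282.
Along each edge there are gcd(|Δx|,|Δy|)+1 lattice points, so counting each shared vertex once the boundary has gcd(12,24) + gcd(8,31) + gcd(20,7) = 12+1+1 = 14.
Pick's theorem gives I = A − B/2 + 1 = 282 − 14/2 + 1 = 276, so the closed region contains I + B = 276 + 14 = 290 lattice points.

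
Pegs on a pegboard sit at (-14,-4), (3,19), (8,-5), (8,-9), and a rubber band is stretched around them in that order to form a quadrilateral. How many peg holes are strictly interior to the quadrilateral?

303

By the shoelace formula, twice the signed area is |((-14)·19 − 3·(-4)) + (3·(-5) − 8·19) + (8·(-9) − 8·(-5)) + (8·(-4) − (-14)·(-9))| = 611, so the area is 611/2.
The number of boundary lattice points is Σ gcd(|Δx|,|Δy|) = gcd(17,23) + gcd(5,24) + gcd(0,4) + gcd(22,5) = 1+1+4+1 = 7.
Pick's theorem gives I = A − B/2 + 1 = 611/2 − 7/2 + 1 = 303.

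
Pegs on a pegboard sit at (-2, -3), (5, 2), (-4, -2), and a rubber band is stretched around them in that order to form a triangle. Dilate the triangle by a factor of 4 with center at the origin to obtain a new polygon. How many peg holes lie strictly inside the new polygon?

By the shoelace formula, twice the signed area is |((-2)·2 − 5·(-3)) + (5·(-2) − (-4)·2) + ((-4)·(-3) − (-2)·(-2))| = 17, so the area is 17/2.
The number of boundary lattice points is Σ gcd(|Δx|,|Δy|) = gcd(7,5) + gcd(9,4) + gcd(2,1) = 1+1+1 = 3.
Scaling by 4 multiplies the area by 4² = 16 (so the new area is 136) and multiplies the boundary lattice-point count by 4, giving 12.
By Pick's theorem, the interior count of the dilated polygon is 136 − 12/2 + 1 = 131.

131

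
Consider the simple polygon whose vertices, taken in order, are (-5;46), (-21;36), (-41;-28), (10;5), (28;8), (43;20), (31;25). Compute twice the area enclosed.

5087

The shoelace formula gives twice the area as |[(-5)·36 − (-21)·46] + [(-21)·(-28) − (-41)·36] + [(-41)·5 − 10·(-28)] + [10·8 − 28·5] + [28·20 − 43·8] + [43·25 − 31·20] + [31·46 − (-5)·25]| = 5087, so the area is 2543.5.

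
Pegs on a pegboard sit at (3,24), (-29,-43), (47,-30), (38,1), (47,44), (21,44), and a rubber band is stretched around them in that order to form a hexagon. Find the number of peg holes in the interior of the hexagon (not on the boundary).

3878

The shoelace formula gives twice the area as |(3·(-43) − (-29)·24) + ((-29)·(-30) − 47·(-43)) + (47·1 − 38·(-30)) + (38·44 − 47·1) + (47·44 − 21·44) + (21·24 − 3·44)| = 7786, so the area is 3893.
Summing gcd(|Δx|,|Δy|) over the edges gives the boundary count: gcd(32,67) + gcd(76,13) + gcd(9,31) + gcd(9,43) + gcd(26,0) + gcd(18,20) = 1+1+1+1+26+2 = 32.
By Pick's theorem A = I + B/2 − 1, so I = 3893 − 32/2 + 1 = 3878.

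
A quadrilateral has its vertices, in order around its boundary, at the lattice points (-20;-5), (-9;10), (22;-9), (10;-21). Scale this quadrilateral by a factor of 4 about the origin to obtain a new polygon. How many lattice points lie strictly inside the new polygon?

9777

By the shoelace formula, twice the signed area is |((-20)·10 − (-9)·(-5)) + ((-9)·(-9) − 22·10) + (22·(-21) − 10·(-9)) + (10·(-5) − (-20)·(-21))| = 1226, so the area is 613.
Summing gcd(|Δx|,|Δy|) over the edges gives the boundary count: gcd(11,15) + gcd(31,19) + gcd(12,12) + gcd(30,16) = 1+1+12+2 = 16.
Scaling by 4 multiplies the area by 4² = 16 (so the new area is 9808) and multiplies the boundary lattice-point count by 4, giving 64.
By Pick's theorem, the interior count of the dilated polygon is 9808 − 64/2 + 1 = 9777.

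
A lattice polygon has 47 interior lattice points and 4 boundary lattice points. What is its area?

48

By Pick's theorem, A = I + B/2 − 1 = 47 + 4/2 − 1 = 48.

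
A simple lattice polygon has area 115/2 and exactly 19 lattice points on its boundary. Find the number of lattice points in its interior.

49

From Pick's theorem, I = A − B/2 + 1 = 115/2 − 19/2 + 1 = 49.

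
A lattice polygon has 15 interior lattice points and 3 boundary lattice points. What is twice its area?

31

Pick's theorem states A = I + B/2 − 1, so A = 15 + 3/2 − 1 = 31/2.
Hence 2A = 31.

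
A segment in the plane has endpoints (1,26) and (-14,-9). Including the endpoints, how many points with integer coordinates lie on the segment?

6

The number of lattice points on a segment between lattice points is gcd(|Δx|,|Δy|) + 1 = gcd(15,35) + 1 = 5 + 1 = 6.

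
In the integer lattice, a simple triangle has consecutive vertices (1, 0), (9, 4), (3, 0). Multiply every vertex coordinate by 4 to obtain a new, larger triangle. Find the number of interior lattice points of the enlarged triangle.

The shoelace formula gives twice the area as |(1·4 − 9·0) + (9·0 − 3·4) + (3·0 − 1·0)| = 8, so the area is 4.
Summing gcd(|Δx|,|Δy|) over the edges gives the boundary count: gcd(8,4) + gcd(6,4) + gcd(2,0) = 4+2+2 = 8.
Scaling by 4 multiplies the area by 4² = 16 (so the new area is 64) and multiplies the boundary lattice-point count by 4, giving 32.
By Pick's theorem, the interior count of the dilated polygon is 64 − 32/2 + 1 = 49.

49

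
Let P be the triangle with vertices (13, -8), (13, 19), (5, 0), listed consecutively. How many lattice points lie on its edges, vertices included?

Summing gcd(|Δx|,|Δy|) over the edges gives the boundary count: gcd(0,27) + gcd(8,19) + gcd(8,8) = 27+1+8 = 36.

36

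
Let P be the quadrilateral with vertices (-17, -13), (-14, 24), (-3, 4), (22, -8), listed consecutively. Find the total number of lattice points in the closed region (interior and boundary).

533

The shoelace formula gives twice the area as |((-17)·24 − (-14)·(-13)) + ((-14)·4 − (-3)·24) + ((-3)·(-8) − 22·4) + (22·(-13) − (-17)·(-8))| = 1060, so the area is 530.
Along each edge there are gcd(|Δx|,|Δy|)+1 lattice points, so counting each shared vertex once the boundary has gcd(3,37) + gcd(11,20) + gcd(25,12) + gcd(39,5) = 1+1+1+1 = 4.
Pick's theorem gives I = A − B/2 + 1 = 530 − 4/2 + 1 = 529, so the closed region contains I + B = 529 + 4 = 533 lattice points.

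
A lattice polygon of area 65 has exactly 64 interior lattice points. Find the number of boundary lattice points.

4

Pick's theorem gives A = I + B/2 − 1, so B = 2(A − I + 1) = 2(65 − 64 + 1) = 4.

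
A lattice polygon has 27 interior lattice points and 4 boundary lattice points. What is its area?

28

By Pick's theorem, A = I + B/2 − 1 = 27 + 4/2 − 1 = 28.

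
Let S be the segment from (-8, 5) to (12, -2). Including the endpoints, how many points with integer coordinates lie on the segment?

2

The number of lattice points on a segment between lattice points is gcd(|Δx|,|Δy|) + 1 = gcd(20,7) + 1 = 1 + 1 = 2.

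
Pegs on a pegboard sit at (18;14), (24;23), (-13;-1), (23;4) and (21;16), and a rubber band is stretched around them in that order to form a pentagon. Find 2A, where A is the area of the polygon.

The shoelace formula gives twice the area as |(18·23 − 24·14) + (24·(-1) − (-13)·23) + ((-13)·4 − 23·(-1)) + (23·16 − 21·4) + (21·14 − 18·16)| = 614, so the area is 307.

614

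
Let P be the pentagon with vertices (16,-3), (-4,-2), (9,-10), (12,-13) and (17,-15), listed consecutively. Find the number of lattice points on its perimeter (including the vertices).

7

Along each edge there are gcd(|Δx|,|Δy|)+1 lattice points, so counting each shared vertex once the boundary has gcd(20,1) + gcd(13,8) + gcd(3,3) + gcd(5,2) + gcd(1,12) = 1+1+3+1+1 = 7.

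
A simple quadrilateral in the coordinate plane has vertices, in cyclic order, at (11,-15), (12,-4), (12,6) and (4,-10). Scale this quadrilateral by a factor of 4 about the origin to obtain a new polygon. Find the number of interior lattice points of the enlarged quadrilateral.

1257

The shoelace formula gives twice the area as |[11·(-4) − 12·(-15)] + [12·6 − 12·(-4)] + [12·(-10) − 4·6] + [4·(-15) − 11·(-10)]| = 162, so the area is 81.
Along each edge there are gcd(|Δx|,|Δy|)+1 lattice points, so counting each shared vertex once the boundary has gcd(1,11) + gcd(0,10) + gcd(8,16) + gcd(7,5) = 1+10+8+1 = 20.
Scaling by 4 multiplies the area by 4² = 16 (so the new area is 1296) and multiplies the boundary lattice-point count by 4, giving 80.
By Pick's theorem, the interior count of the dilated polygon is 1296 − 80/2 + 1 = 1257.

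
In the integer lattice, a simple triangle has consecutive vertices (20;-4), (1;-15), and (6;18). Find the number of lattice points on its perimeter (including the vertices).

4

The number of boundary lattice points is Σ gcd(|Δx|,|Δy|) = gcd(19,11) + gcd(5,33) + gcd(14,22) = 1+1+2 = 4.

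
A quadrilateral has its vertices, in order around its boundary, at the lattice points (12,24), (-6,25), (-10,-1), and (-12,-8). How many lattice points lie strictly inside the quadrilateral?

283

Using the shoelace formula, 2A = |[12·25 − (-6)·24] + [(-6)·(-1) − (-10)·25] + [(-10)·(-8) − (-12)·(-1)] + [(-12)·24 − 12·(-8)]| = 576, so the area is 288.
Summing gcd(|Δx|,|Δy|) over the edges gives the boundary count: gcd(18,1) + gcd(4,26) + gcd(2,7) + gcd(24,32) = 1+2+1+8 = 12.
By Pick's theorem A = I + B/2 − 1, so I = 288 − 12/2 + 1 = 283.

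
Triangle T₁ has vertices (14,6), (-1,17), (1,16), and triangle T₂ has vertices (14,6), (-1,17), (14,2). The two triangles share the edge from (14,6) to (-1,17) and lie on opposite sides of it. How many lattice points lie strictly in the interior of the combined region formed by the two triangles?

24

The union is the simple quadrilateral with vertices (14,6), (1,16), (-1,17), (14,2) in order.
Using the shoelace formula, 2A = |[14·16 − 1·6] + [1·17 − (-1)·16] + [(-1)·2 − 14·17] + [14·6 − 14·2]| = 67, so the area is 67/2.
Summing gcd(|Δx|,|Δy|) over the edges gives the boundary count: gcd(13,10) + gcd(2,1) + gcd(15,15) + gcd(0,4) = 1+1+15+4 = 21.
By Pick's theorem I = A − B/2 + 1 = 67/2 − 21/2 + 1 = 24.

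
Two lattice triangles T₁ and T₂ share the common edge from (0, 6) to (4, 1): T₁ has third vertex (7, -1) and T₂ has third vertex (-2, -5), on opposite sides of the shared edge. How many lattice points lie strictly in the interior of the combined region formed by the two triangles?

24

The union is the simple quadrilateral with vertices (0, 6), (7, -1), (4, 1), (-2, -5) in order.
Using the shoelace formula, 2A = |(0·(-1) − 7·6) + (7·1 − 4·(-1)) + (4·(-5) − (-2)·1) + ((-2)·6 − 0·(-5))| = 61, so the area is 61/2.
Summing gcd(|Δx|,|Δy|) over the edges gives the boundary count: gcd(7,7) + gcd(3,2) + gcd(6,6) + gcd(2,11) = 7+1+6+1 = 15.
By Pick's theorem I = A − B/2 + 1 = 61/2 − 15/2 + 1 = 24.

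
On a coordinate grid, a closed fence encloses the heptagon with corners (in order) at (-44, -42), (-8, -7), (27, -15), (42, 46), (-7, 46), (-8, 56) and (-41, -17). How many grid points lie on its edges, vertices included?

55

Along each edge there are gcd(|Δx|,|Δy|)+1 lattice points, so counting each shared vertex once the boundary has gcd(36,35) + gcd(35,8) + gcd(15,61) + gcd(49,0) + gcd(1,10) + gcd(33,73) + gcd(3,25) = 1+1+1+49+1+1+1 = 55.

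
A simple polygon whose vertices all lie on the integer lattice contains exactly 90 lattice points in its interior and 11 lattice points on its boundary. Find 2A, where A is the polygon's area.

By Pick's theorem, A = I + B/2 − 1 = 90 + 11/2 − 1 = 189/2.
Hence 2A = 189.

189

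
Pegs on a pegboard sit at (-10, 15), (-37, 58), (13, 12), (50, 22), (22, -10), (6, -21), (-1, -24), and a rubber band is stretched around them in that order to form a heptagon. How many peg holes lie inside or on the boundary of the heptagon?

By the shoelace formula, twice the signed area is |((-10)·58 − (-37)·15) + ((-37)·12 − 13·58) + (13·22 − 50·12) + (50·(-10) − 22·22) + (22·(-21) − 6·(-10)) + (6·(-24) − (-1)·(-21)) + ((-1)·15 − (-10)·(-24))| = 3343, so the area is 3343/2.
Summing gcd(|Δx|,|Δy|) over the edges gives the boundary count: gcd(27,43) + gcd(50,46) + gcd(37,10) + gcd(28,32) + gcd(16,11) + gcd(7,3) + gcd(9,39) = 1+2+1+4+1+1+3 = 13.
Pick's theorem gives I = A − B/2 + 1 = 3343/2 − 13/2 + 1 = 1666, so the closed region contains I + B = 1666 + 13 = 1679 lattice points.

1679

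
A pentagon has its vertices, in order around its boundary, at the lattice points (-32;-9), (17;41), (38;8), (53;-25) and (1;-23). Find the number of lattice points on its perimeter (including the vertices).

Summing gcd(|Δx|,|Δy|) over the edges gives the boundary count: gcd(49,50) + gcd(21,33) + gcd(15,33) + gcd(52,2) + gcd(33,14) = 1+3+3+2+1 = 10.

10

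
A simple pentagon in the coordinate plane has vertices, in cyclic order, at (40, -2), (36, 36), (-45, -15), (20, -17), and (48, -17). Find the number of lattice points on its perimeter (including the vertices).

35

Along each edge there are gcd(|Δx|,|Δy|)+1 lattice points, so counting each shared vertex once the boundary has gcd(4,38) + gcd(81,51) + gcd(65,2) + gcd(28,0) + gcd(8,15) = 2+3+1+28+1 = 35.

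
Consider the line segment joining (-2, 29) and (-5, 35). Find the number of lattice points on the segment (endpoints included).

4

The number of lattice points on a segment between lattice points is gcd(|Δx|,|Δy|) + 1 = gcd(3,6) + 1 = 3 + 1 = 4.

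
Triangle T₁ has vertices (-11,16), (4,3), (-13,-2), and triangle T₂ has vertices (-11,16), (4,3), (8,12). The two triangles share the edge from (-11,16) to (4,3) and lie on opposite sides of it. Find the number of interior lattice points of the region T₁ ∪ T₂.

The union is the simple quadrilateral with vertices (-11,16), (-13,-2), (4,3), (8,12) in order.
Using the shoelace formula, 2A = |((-11)·(-2) − (-13)·16) + ((-13)·3 − 4·(-2)) + (4·12 − 8·3) + (8·16 − (-11)·12)| = 483, so the area is 241.5.
Along each edge there are gcd(|Δx|,|Δy|)+1 lattice points, so counting each shared vertex once the boundary has gcd(2,18) + gcd(17,5) + gcd(4,9) + gcd(19,4) = 2+1+1+1 = 5.
By Pick's theorem I = A − B/2 + 1 = 241.5 − 5/2 + 1 = 240.

240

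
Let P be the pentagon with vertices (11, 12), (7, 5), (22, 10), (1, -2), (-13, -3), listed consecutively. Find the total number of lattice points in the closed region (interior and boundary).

145

By the shoelace formula, twice the signed area is |[11·5 − 7·12] + [7·10 − 22·5] + [22·(-2) − 1·10] + [1·(-3) − (-13)·(-2)] + [(-13)·12 − 11·(-3)]| = 275, so the area is 137.5.
Along each edge there are gcd(|Δx|,|Δy|)+1 lattice points, so counting each shared vertex once the boundary has gcd(4,7) + gcd(15,5) + gcd(21,12) + gcd(14,1) + gcd(24,15) = 1+5+3+1+3 = 13.
Pick's theorem gives I = A − B/2 + 1 = 137.5 − 13/2 + 1 = 132, so the closed region contains I + B = 132 + 13 = 145 lattice points.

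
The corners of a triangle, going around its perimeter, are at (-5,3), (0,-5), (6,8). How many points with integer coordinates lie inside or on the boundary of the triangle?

The shoelace formula gives twice the area as |((-5)·(-5) − 0·3) + (0·8 − 6·(-5)) + (6·3 − (-5)·8)| = 113, so the area is 113/2.
Summing gcd(|Δx|,|Δy|) over the edges gives the boundary count: gcd(5,8) + gcd(6,13) + gcd(11,5) = 1+1+1 = 3.
Pick's theorem gives I = A − B/2 + 1 = 113/2 − 3/2 + 1 = 56, so the closed region contains I + B = 56 + 3 = 59 lattice points.

59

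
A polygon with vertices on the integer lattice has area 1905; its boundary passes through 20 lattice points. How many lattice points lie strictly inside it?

From Pick's theorem, I = A − B/2 + 1 = 1905 − 20/2 + 1 = 1896.

1896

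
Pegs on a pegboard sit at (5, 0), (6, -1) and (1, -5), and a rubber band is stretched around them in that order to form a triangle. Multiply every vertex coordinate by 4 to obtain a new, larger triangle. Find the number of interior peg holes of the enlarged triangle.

By the shoelace formula, twice the signed area is |(5·(-1) − 6·0) + (6·(-5) − 1·(-1)) + (1·0 − 5·(-5))| = 9, so the area is 4.5.
Along each edge there are gcd(|Δx|,|Δy|)+1 lattice points, so counting each shared vertex once the boundary has gcd(1,1) + gcd(5,4) + gcd(4,5) = 1+1+1 = 3.
Scaling by 4 multiplies the area by 4² = 16 (so the new area is 72) and multiplies the boundary lattice-point count by 4, giving 12.
By Pick's theorem, the interior count of the dilated polygon is 72 − 12/2 + 1 = 67.

67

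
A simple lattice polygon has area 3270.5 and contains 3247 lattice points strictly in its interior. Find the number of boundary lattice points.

Pick's theorem gives A = I + B/2 − 1, so B = 2(A − I + 1) = 2(3270.5 − 3247 + 1) = 49.

49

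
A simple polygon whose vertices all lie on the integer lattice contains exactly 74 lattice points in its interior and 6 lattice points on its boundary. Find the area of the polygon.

76

Pick's theorem states A = I + B/2 − 1, so A = 74 + 6/2 − 1 = 76.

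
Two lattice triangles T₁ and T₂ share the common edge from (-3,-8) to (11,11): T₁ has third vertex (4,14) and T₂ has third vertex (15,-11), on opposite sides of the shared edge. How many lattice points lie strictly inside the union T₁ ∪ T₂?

The union is the simple quadrilateral with vertices (-3,-8), (4,14), (11,11), (15,-11) in order.
Using the shoelace formula, 2A = |[(-3)·14 − 4·(-8)] + [4·11 − 11·14] + [11·(-11) − 15·11] + [15·(-8) − (-3)·(-11)]| = 559, so the area is 279.5.
The number of boundary lattice points is Σ gcd(|Δx|,|Δy|) = gcd(7,22) + gcd(7,3) + gcd(4,22) + gcd(18,3) = 1+1+2+3 = 7.
By Pick's theorem I = A − B/2 + 1 = 279.5 − 7/2 + 1 = 277.

277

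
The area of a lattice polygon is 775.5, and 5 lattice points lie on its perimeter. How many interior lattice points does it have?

Pick's theorem A = I + B/2 − 1 rearranges to I = A − B/2 + 1 = 775.5 − 5/2 + 1 = 774.

774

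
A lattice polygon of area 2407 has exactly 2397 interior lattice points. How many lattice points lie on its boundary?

22

Pick's theorem gives A = I + B/2 − 1, so B = 2(A − I + 1) = 2(2407 − 2397 + 1) = 22.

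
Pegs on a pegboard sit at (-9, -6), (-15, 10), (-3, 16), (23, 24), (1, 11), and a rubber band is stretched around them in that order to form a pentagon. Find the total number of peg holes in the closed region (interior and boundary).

By the shoelace formula, twice the signed area is |((-9)·10 − (-15)·(-6)) + ((-15)·16 − (-3)·10) + ((-3)·24 − 23·16) + (23·11 − 1·24) + (1·(-6) − (-9)·11)| = 508, so the area is 254.
The number of boundary lattice points is Σ gcd(|Δx|,|Δy|) = gcd(6,16) + gcd(12,6) + gcd(26,8) + gcd(22,13) + gcd(10,17) = 2+6+2+1+1 = 12.
Pick's theorem gives I = A − B/2 + 1 = 254 − 12/2 + 1 = 249, so the closed region contains I + B = 249 + 12 = 261 lattice points.

261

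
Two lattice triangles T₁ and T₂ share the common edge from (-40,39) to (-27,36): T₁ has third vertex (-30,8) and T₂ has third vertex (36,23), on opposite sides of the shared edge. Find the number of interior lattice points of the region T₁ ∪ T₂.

The union is the simple quadrilateral with vertices (-40,39), (-30,8), (-27,36), (36,23) in order.
By the shoelace formula, twice the signed area is |((-40)·8 − (-30)·39) + ((-30)·36 − (-27)·8) + ((-27)·23 − 36·36) + (36·39 − (-40)·23)| = 393, so the area is 196.5.
The number of boundary lattice points is Σ gcd(|Δx|,|Δy|) = gcd(10,31) + gcd(3,28) + gcd(63,13) + gcd(76,16) = 1+1+1+4 = 7.
By Pick's theorem I = A − B/2 + 1 = 196.5 − 7/2 + 1 = 194.

194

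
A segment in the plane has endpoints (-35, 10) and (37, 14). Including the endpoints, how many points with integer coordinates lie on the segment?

The number of lattice points on a segment between lattice points is gcd(|Δx|,|Δy|) + 1 = gcd(72,4) + 1 = 4 + 1 = 5.

5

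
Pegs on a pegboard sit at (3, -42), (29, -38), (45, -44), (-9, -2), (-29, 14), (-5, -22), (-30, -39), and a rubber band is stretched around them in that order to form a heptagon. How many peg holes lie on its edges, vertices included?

Along each edge there are gcd(|Δx|,|Δy|)+1 lattice points, so counting each shared vertex once the boundary has gcd(26,4) + gcd(16,6) + gcd(54,42) + gcd(20,16) + gcd(24,36) + gcd(25,17) + gcd(33,3) = 2+2+6+4+12+1+3 = 30.

30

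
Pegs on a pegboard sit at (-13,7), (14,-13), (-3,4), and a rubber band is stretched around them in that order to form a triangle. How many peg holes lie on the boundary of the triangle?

19

Along each edge there are gcd(|Δx|,|Δy|)+1 lattice points, so counting each shared vertex once the boundary has gcd(27,20) + gcd(17,17) + gcd(10,3) = 1+17+1 = 19.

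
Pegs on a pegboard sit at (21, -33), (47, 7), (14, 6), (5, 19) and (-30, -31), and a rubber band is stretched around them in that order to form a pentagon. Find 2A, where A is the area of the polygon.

Using the shoelace formula, 2A = |(21·7 − 47·(-33)) + (47·6 − 14·7) + (14·19 − 5·6) + (5·(-31) − (-30)·19) + ((-30)·(-33) − 21·(-31))| = 4174, so the area is 2087.

4174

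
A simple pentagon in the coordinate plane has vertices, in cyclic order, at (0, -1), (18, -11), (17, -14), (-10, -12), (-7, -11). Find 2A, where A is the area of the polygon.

358

By the shoelace formula, twice the signed area is |[0·(-11) − 18·(-1)] + [18·(-14) − 17·(-11)] + [17·(-12) − (-10)·(-14)] + [(-10)·(-11) − (-7)·(-12)] + [(-7)·(-1) − 0·(-11)]| = 358, so the area is 179.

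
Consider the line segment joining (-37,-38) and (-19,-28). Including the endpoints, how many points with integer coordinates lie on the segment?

The number of lattice points on a segment between lattice points is gcd(|Δx|,|Δy|) + 1 = gcd(18,10) + 1 = 2 + 1 = 3.

3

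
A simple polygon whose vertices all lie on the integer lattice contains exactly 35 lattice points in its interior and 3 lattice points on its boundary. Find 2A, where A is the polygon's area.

By Pick's theorem, A = I + B/2 − 1 = 35 + 3/2 − 1 = 71/2.
Hence 2A = 71.

71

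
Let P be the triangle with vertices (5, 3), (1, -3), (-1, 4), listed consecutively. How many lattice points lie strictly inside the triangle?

19

Using the shoelace formula, 2A = |[5·(-3) − 1·3] + [1·4 − (-1)·(-3)] + [(-1)·3 − 5·4]| = 40, so the area is 20.
Along each edge there are gcd(|Δx|,|Δy|)+1 lattice points, so counting each shared vertex once the boundary has gcd(4,6) + gcd(2,7) + gcd(6,1) = 2+1+1 = 4.
By Pick's theorem A = I + B/2 − 1, so I = 20 − 4/2 + 1 = 19.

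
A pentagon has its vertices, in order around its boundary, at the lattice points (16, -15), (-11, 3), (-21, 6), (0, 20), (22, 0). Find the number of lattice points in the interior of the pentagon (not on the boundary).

645

The shoelace formula gives twice the area as |[16·3 − (-11)·(-15)] + [(-11)·6 − (-21)·3] + [(-21)·20 − 0·6] + [0·0 − 22·20] + [22·(-15) − 16·0]| = 1310, so the area is 655.
Along each edge there are gcd(|Δx|,|Δy|)+1 lattice points, so counting each shared vertex once the boundary has gcd(27,18) + gcd(10,3) + gcd(21,14) + gcd(22,20) + gcd(6,15) = 9+1+7+2+3 = 22.
Pick's theorem gives I = A − B/2 + 1 = 655 − 22/2 + 1 = 645.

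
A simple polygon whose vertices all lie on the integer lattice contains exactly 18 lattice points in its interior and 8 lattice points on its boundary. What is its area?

21

Pick's theorem states A = I + B/2 − 1, so A = 18 + 8/2 − 1 = 21.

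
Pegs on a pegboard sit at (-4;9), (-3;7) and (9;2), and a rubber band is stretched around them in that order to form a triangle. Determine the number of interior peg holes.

By the shoelace formula, twice the signed area is |((-4)·7 − (-3)·9) + ((-3)·2 − 9·7) + (9·9 − (-4)·2)| = 19, so the area is 19/2.
Summing gcd(|Δx|,|Δy|) over the edges gives the boundary count: gcd(1,2) + gcd(12,5) + gcd(13,7) = 1+1+1 = 3.
By Pick's theorem A = I + B/2 − 1, so I = 19/2 − 3/2 + 1 = 9.

9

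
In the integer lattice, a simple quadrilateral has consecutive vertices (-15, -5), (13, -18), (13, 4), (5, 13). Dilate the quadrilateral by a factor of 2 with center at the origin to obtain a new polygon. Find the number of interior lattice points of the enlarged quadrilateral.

Using the shoelace formula, 2A = |((-15)·(-18) − 13·(-5)) + (13·4 − 13·(-18)) + (13·13 − 5·4) + (5·(-5) − (-15)·13)| = 940, so the area is 470.
The number of boundary lattice points is Σ gcd(|Δx|,|Δy|) = gcd(28,13) + gcd(0,22) + gcd(8,9) + gcd(20,18) = 1+22+1+2 = 26.
Scaling by 2 multiplies the area by 2² = 4 (so the new area is 1880) and multiplies the boundary lattice-point count by 2, giving 52.
By Pick's theorem, the interior count of the dilated polygon is 1880 − 52/2 + 1 = 1855.

1855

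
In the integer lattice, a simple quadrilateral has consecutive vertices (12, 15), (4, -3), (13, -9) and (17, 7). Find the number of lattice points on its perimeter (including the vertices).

10

Summing gcd(|Δx|,|Δy|) over the edges gives the boundary count: gcd(8,18) + gcd(9,6) + gcd(4,16) + gcd(5,8) = 2+3+4+1 = 10.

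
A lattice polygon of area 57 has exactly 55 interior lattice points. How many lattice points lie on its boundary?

Pick's theorem gives A = I + B/2 − 1, so B = 2(A − I + 1) = 2(57 − 55 + 1) = 6.

6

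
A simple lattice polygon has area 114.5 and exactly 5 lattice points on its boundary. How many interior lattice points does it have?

113

Pick's theorem A = I + B/2 − 1 rearranges to I = A − B/2 + 1 = 114.5 − 5/2 + 1 = 113.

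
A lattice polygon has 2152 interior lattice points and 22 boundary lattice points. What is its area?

Pick's theorem states A = I + B/2 − 1, so A = 2152 + 22/2 − 1 = 2162.

2162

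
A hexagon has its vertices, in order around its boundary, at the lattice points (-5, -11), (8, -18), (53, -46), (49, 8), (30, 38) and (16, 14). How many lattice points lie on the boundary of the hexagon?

8

Summing gcd(|Δx|,|Δy|) over the edges gives the boundary count: gcd(13,7) + gcd(45,28) + gcd(4,54) + gcd(19,30) + gcd(14,24) + gcd(21,25) = 1+1+2+1+2+1 = 8.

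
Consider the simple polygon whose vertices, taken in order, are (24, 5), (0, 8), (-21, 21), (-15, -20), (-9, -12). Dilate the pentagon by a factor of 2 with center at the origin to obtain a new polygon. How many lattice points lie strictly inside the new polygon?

Using the shoelace formula, 2A = |(24·8 − 0·5) + (0·21 − (-21)·8) + ((-21)·(-20) − (-15)·21) + ((-15)·(-12) − (-9)·(-20)) + ((-9)·5 − 24·(-12))| = 1338, so the area is 669.
The number of boundary lattice points is Σ gcd(|Δx|,|Δy|) = gcd(24,3) + gcd(21,13) + gcd(6,41) + gcd(6,8) + gcd(33,17) = 3+1+1+2+1 = 8.
Scaling by 2 multiplies the area by 2² = 4 (so the new area is 2676) and multiplies the boundary lattice-point count by 2, giving 16.
By Pick's theorem, the interior count of the dilated polygon is 2676 − 16/2 + 1 = 2669.

2669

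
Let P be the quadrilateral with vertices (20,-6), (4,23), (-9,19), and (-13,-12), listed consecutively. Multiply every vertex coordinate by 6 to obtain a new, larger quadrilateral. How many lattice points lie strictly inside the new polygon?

25903

Using the shoelace formula, 2A = |[20·23 − 4·(-6)] + [4·19 − (-9)·23] + [(-9)·(-12) − (-13)·19] + [(-13)·(-6) − 20·(-12)]| = 1440, so the area is 720.
Summing gcd(|Δx|,|Δy|) over the edges gives the boundary count: gcd(16,29) + gcd(13,4) + gcd(4,31) + gcd(33,6) = 1+1+1+3 = 6.
Scaling by 6 multiplies the area by 6² = 36 (so the new area is 25920) and multiplies the boundary lattice-point count by 6, giving 36.
By Pick's theorem, the interior count of the dilated polygon is 25920 − 36/2 + 1 = 25903.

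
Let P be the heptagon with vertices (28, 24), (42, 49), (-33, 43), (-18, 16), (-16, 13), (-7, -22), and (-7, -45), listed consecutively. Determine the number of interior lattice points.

2860

By the shoelace formula, twice the signed area is |(28·49 − 42·24) + (42·43 − (-33)·49) + ((-33)·16 − (-18)·43) + ((-18)·13 − (-16)·16) + ((-16)·(-22) − (-7)·13) + ((-7)·(-45) − (-7)·(-22)) + ((-7)·24 − 28·(-45))| = 5751, so the area is 5751/2.
Summing gcd(|Δx|,|Δy|) over the edges gives the boundary count: gcd(14,25) + gcd(75,6) + gcd(15,27) + gcd(2,3) + gcd(9,35) + gcd(0,23) + gcd(35,69) = 1+3+3+1+1+23+1 = 33.
Pick's theorem gives I = A − B/2 + 1 = 5751/2 − 33/2 + 1 = 2860.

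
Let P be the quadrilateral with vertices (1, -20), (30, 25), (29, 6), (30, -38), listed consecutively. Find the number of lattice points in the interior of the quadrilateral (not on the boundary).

881

The shoelace formula gives twice the area as |[1·25 − 30·(-20)] + [30·6 − 29·25] + [29·(-38) − 30·6] + [30·(-20) − 1·(-38)]| = 1764, so the area is 882.
The number of boundary lattice points is Σ gcd(|Δx|,|Δy|) = gcd(29,45) + gcd(1,19) + gcd(1,44) + gcd(29,18) = 1+1+1+1 = 4.
Pick's theorem gives I = A − B/2 + 1 = 882 − 4/2 + 1 = 881.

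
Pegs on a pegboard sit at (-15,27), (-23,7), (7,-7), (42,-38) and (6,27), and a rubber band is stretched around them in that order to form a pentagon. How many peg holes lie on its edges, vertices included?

Summing gcd(|Δx|,|Δy|) over the edges gives the boundary count: gcd(8,20) + gcd(30,14) + gcd(35,31) + gcd(36,65) + gcd(21,0) = 4+2+1+1+21 = 29.

29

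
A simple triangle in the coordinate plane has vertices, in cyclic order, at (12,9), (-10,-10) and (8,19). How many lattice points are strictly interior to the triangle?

147

By the shoelace formula, twice the signed area is |(12·(-10) − (-10)·9) + ((-10)·19 − 8·(-10)) + (8·9 − 12·19)| = 296, so the area is 148.
The number of boundary lattice points is Σ gcd(|Δx|,|Δy|) = gcd(22,19) + gcd(18,29) + gcd(4,10) = 1+1+2 = 4.
By Pick's theorem A = I + B/2 − 1, so I = 148 − 4/2 + 1 = 147.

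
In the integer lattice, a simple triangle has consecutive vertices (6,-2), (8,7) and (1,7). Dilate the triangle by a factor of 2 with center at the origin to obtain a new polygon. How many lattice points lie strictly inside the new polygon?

118

Using the shoelace formula, 2A = |[6·7 − 8·(-2)] + [8·7 − 1·7] + [1·(-2) − 6·7]| = 63, so the area is 63/2.
Along each edge there are gcd(|Δx|,|Δy|)+1 lattice points, so counting each shared vertex once the boundary has gcd(2,9) + gcd(7,0) + gcd(5,9) = 1+7+1 = 9.
Scaling by 2 multiplies the area by 2² = 4 (so the new area is 126) and multiplies the boundary lattice-point count by 2, giving 18.
By Pick's theorem, the interior count of the dilated polygon is 126 − 18/2 + 1 = 118.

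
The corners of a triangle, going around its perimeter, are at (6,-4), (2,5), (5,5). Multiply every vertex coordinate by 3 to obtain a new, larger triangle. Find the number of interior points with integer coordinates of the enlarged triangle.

The shoelace formula gives twice the area as |(6·5 − 2·(-4)) + (2·5 − 5·5) + (5·(-4) − 6·5)| = 27, so the area is 13.5.
The number of boundary lattice points is Σ gcd(|Δx|,|Δy|) = gcd(4,9) + gcd(3,0) + gcd(1,9) = 1+3+1 = 5.
Scaling by 3 multiplies the area by 3² = 9 (so the new area is 243/2) and multiplies the boundary lattice-point count by 3, giving 15.
By Pick's theorem, the interior count of the dilated polygon is 243/2 − 15/2 + 1 = 115.

115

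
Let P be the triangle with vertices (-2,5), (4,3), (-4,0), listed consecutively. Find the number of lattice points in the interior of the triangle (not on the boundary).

Using the shoelace formula, 2A = |((-2)·3 − 4·5) + (4·0 − (-4)·3) + ((-4)·5 − (-2)·0)| = 34, so the area is 17.
The number of boundary lattice points is Σ gcd(|Δx|,|Δy|) = gcd(6,2) + gcd(8,3) + gcd(2,5) = 2+1+1 = 4.
By Pick's theorem A = I + B/2 − 1, so I = 17 − 4/2 + 1 = 16.

16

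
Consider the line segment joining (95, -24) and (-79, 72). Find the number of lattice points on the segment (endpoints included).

7

The number of lattice points on a segment between lattice points is gcd(|Δx|,|Δy|) + 1 = gcd(174,96) + 1 = 6 + 1 = 7.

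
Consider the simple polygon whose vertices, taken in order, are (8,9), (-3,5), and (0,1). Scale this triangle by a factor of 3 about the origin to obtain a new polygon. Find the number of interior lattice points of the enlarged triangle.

238

The shoelace formula gives twice the area as |(8·5 − (-3)·9) + ((-3)·1 − 0·5) + (0·9 − 8·1)| = 56, so the area is 28.
Along each edge there are gcd(|Δx|,|Δy|)+1 lattice points, so counting each shared vertex once the boundary has gcd(11,4) + gcd(3,4) + gcd(8,8) = 1+1+8 = 10.
Scaling by 3 multiplies the area by 3² = 9 (so the new area is 252) and multiplies the boundary lattice-point count by 3, giving 30.
By Pick's theorem, the interior count of the dilated polygon is 252 − 30/2 + 1 = 238.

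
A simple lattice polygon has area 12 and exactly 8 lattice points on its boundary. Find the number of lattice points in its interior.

Pick's theorem A = I + B/2 − 1 rearranges to I = A − B/2 + 1 = 12 − 8/2 + 1 = 9.

9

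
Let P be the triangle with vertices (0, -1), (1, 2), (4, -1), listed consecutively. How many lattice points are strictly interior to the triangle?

3

Using the shoelace formula, 2A = |[0·2 − 1·(-1)] + [1·(-1) − 4·2] + [4·(-1) − 0·(-1)]| = 12, so the area is 6.
Along each edge there are gcd(|Δx|,|Δy|)+1 lattice points, so counting each shared vertex once the boundary has gcd(1,3) + gcd(3,3) + gcd(4,0) = 1+3+4 = 8.
Pick's theorem gives I = A − B/2 + 1 = 6 − 8/2 + 1 = 3.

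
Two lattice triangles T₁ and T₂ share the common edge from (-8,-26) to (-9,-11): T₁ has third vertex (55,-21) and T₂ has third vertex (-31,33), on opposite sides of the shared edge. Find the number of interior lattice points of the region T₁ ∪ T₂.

606

The union is the simple quadrilateral with vertices (-8,-26), (55,-21), (-9,-11), (-31,33) in order.
The shoelace formula gives twice the area as |((-8)·(-21) − 55·(-26)) + (55·(-11) − (-9)·(-21)) + ((-9)·33 − (-31)·(-11)) + ((-31)·(-26) − (-8)·33)| = 1236, so the area is 618.
The number of boundary lattice points is Σ gcd(|Δx|,|Δy|) = gcd(63,5) + gcd(64,10) + gcd(22,44) + gcd(23,59) = 1+2+22+1 = 26.
By Pick's theorem I = A − B/2 + 1 = 618 − 26/2 + 1 = 606.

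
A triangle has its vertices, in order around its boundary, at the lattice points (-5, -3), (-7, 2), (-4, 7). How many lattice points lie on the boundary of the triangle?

The number of boundary lattice points is Σ gcd(|Δx|,|Δy|) = gcd(2,5) + gcd(3,5) + gcd(1,10) = 1+1+1 = 3.

3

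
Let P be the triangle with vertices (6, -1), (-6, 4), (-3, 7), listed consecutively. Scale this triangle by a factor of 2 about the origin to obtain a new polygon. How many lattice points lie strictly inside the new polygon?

98

By the shoelace formula, twice the signed area is |(6·4 − (-6)·(-1)) + ((-6)·7 − (-3)·4) + ((-3)·(-1) − 6·7)| = 51, so the area is 25.5.
Summing gcd(|Δx|,|Δy|) over the edges gives the boundary count: gcd(12,5) + gcd(3,3) + gcd(9,8) = 1+3+1 = 5.
Scaling by 2 multiplies the area by 2² = 4 (so the new area is 102) and multiplies the boundary lattice-point count by 2, giving 10.
By Pick's theorem, the interior count of the dilated polygon is 102 − 10/2 + 1 = 98.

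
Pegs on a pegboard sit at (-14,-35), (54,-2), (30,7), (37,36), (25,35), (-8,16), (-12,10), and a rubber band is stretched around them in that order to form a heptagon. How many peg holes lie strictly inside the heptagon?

Using the shoelace formula, 2A = |((-14)·(-2) − 54·(-35)) + (54·7 − 30·(-2)) + (30·36 − 37·7) + (37·35 − 25·36) + (25·16 − (-8)·35) + ((-8)·10 − (-12)·16) + ((-12)·(-35) − (-14)·10)| = 4924, so the area is 2462.
Along each edge there are gcd(|Δx|,|Δy|)+1 lattice points, so counting each shared vertex once the boundary has gcd(68,33) + gcd(24,9) + gcd(7,29) + gcd(12,1) + gcd(33,19) + gcd(4,6) + gcd(2,45) = 1+3+1+1+1+2+1 = 10.
Pick's theorem gives I = A − B/2 + 1 = 2462 − 10/2 + 1 = 2458.

2458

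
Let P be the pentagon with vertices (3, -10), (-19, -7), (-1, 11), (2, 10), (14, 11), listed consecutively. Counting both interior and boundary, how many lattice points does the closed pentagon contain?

387

The shoelace formula gives twice the area as |(3·(-7) − (-19)·(-10)) + ((-19)·11 − (-1)·(-7)) + ((-1)·10 − 2·11) + (2·11 − 14·10) + (14·(-10) − 3·11)| = 750, so the area is 375.
Along each edge there are gcd(|Δx|,|Δy|)+1 lattice points, so counting each shared vertex once the boundary has gcd(22,3) + gcd(18,18) + gcd(3,1) + gcd(12,1) + gcd(11,21) = 1+18+1+1+1 = 22.
Pick's theorem gives I = A − B/2 + 1 = 375 − 22/2 + 1 = 365, so the closed region contains I + B = 365 + 22 = 387 lattice points.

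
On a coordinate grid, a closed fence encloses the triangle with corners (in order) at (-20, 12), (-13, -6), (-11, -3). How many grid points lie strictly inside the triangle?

By the shoelace formula, twice the signed area is |((-20)·(-6) − (-13)·12) + ((-13)·(-3) − (-11)·(-6)) + ((-11)·12 − (-20)·(-3))| = 57, so the area is 28.5.
The number of boundary lattice points is Σ gcd(|Δx|,|Δy|) = gcd(7,18) + gcd(2,3) + gcd(9,15) = 1+1+3 = 5.
Pick's theorem gives I = A − B/2 + 1 = 28.5 − 5/2 + 1 = 27.

27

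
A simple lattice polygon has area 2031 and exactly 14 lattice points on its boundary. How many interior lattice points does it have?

2025

From Pick's theorem, I = A − B/2 + 1 = 2031 − 14/2 + 1 = 2025.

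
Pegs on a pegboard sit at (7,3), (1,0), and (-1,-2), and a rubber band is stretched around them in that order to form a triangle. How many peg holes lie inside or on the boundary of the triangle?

7

Using the shoelace formula, 2A = |(7·0 − 1·3) + (1·(-2) − (-1)·0) + ((-1)·3 − 7·(-2))| = 6, so the area is 3.
Along each edge there are gcd(|Δx|,|Δy|)+1 lattice points, so counting each shared vertex once the boundary has gcd(6,3) + gcd(2,2) + gcd(8,5) = 3+2+1 = 6.
Pick's theorem gives I = A − B/2 + 1 = 3 − 6/2 + 1 = 1, so the closed region contains I + B = 1 + 6 = 7 lattice points.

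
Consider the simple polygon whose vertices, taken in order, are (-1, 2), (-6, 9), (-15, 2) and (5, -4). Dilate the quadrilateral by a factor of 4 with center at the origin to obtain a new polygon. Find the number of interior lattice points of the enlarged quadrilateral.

The shoelace formula gives twice the area as |[(-1)·9 − (-6)·2] + [(-6)·2 − (-15)·9] + [(-15)·(-4) − 5·2] + [5·2 − (-1)·(-4)]| = 182, so the area is 91.
Along each edge there are gcd(|Δx|,|Δy|)+1 lattice points, so counting each shared vertex once the boundary has gcd(5,7) + gcd(9,7) + gcd(20,6) + gcd(6,6) = 1+1+2+6 = 10.
Scaling by 4 multiplies the area by 4² = 16 (so the new area is 1456) and multiplies the boundary lattice-point count by 4, giving 40.
By Pick's theorem, the interior count of the dilated polygon is 1456 − 40/2 + 1 = 1437.

1437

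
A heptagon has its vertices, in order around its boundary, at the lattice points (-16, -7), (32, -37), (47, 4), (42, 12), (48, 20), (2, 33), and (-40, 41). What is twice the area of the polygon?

The shoelace formula gives twice the area as |((-16)·(-37) − 32·(-7)) + (32·4 − 47·(-37)) + (47·12 − 42·4) + (42·20 − 48·12) + (48·33 − 2·20) + (2·41 − (-40)·33) + ((-40)·(-7) − (-16)·41)| = 7225, so the area is 7225/2.

7225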